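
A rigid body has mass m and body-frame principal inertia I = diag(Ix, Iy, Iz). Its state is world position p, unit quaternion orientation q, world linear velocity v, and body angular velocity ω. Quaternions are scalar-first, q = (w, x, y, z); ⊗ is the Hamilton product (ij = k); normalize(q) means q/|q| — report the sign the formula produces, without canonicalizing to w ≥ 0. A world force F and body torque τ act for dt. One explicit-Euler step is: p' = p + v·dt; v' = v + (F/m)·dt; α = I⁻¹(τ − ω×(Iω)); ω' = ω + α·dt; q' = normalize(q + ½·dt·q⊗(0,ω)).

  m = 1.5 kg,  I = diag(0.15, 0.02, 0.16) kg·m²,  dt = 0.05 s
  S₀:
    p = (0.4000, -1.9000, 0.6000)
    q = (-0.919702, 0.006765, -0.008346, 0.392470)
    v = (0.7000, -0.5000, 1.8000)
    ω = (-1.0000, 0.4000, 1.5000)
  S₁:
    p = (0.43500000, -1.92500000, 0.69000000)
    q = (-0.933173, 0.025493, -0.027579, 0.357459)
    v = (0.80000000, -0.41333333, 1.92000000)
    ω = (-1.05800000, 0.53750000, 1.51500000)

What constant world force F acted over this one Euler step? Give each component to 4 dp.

F = (3.0000, 2.6000, 3.6000)

v₁ − v₀ = (0.10000000, 0.08666667, 0.12000000)
applied force F = (3.0000, 2.6000, 3.6000)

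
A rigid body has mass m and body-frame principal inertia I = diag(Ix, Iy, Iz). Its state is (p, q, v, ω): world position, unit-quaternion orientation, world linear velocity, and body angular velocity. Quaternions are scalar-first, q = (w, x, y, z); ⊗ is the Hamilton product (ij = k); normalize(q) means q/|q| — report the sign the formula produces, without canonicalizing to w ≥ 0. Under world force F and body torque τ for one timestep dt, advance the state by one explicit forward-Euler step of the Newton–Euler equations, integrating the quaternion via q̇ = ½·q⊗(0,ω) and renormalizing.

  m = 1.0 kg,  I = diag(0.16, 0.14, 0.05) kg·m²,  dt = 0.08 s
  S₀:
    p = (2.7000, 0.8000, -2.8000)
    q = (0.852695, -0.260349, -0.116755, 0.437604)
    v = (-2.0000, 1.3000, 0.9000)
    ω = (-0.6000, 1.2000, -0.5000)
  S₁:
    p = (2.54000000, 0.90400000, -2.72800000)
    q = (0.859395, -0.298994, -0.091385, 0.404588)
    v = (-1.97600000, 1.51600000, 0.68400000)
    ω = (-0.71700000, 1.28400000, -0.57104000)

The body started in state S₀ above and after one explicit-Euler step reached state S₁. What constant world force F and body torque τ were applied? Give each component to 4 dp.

F = (0.3000, 2.7000, -2.7000)
τ = (-0.1800, 0.1800, -0.0300)

Δv = v₁−v₀ = (0.02400000, 0.21600000, -0.21600000)
F = m·Δv/dt = (0.3000, 2.7000, -2.7000)
Δω = ω₁−ω₀ = (-0.11700000, 0.08400000, -0.07104000)
gyro term ω₀×Iω₀ = (0.0540, 0.0330, 0.0144)
τ = I·(Δω/dt) + ω₀×(Iω₀) = (-0.1800, 0.1800, -0.0300)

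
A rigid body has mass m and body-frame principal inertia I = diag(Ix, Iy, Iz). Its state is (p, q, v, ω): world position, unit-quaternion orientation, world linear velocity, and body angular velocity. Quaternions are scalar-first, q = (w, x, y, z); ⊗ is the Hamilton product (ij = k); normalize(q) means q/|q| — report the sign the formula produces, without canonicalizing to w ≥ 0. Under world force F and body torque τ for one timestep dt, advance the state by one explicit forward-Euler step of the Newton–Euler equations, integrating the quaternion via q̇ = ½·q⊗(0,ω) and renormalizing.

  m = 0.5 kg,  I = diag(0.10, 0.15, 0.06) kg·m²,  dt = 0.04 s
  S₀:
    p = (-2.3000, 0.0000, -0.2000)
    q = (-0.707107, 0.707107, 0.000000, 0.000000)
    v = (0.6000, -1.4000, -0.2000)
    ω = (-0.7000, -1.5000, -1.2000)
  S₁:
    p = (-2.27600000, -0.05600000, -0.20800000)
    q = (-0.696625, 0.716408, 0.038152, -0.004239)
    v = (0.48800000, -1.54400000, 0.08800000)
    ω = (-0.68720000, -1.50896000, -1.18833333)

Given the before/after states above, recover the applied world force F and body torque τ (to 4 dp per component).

F = (-1.4000, -1.8000, 3.6000)
τ = (-0.1300, 0.0000, 0.0700)

ω₁ − ω₀ = (0.01280000, -0.00896000, 0.01166667)
precession coupling = (-0.1620, 0.0336, 0.0525)
I·α + gyro = (-0.1300, 0.0000, 0.0700)
v₁ − v₀ = (-0.11200000, -0.14400000, 0.28800000)
F = m·Δv/dt = (-1.4000, -1.8000, 3.6000)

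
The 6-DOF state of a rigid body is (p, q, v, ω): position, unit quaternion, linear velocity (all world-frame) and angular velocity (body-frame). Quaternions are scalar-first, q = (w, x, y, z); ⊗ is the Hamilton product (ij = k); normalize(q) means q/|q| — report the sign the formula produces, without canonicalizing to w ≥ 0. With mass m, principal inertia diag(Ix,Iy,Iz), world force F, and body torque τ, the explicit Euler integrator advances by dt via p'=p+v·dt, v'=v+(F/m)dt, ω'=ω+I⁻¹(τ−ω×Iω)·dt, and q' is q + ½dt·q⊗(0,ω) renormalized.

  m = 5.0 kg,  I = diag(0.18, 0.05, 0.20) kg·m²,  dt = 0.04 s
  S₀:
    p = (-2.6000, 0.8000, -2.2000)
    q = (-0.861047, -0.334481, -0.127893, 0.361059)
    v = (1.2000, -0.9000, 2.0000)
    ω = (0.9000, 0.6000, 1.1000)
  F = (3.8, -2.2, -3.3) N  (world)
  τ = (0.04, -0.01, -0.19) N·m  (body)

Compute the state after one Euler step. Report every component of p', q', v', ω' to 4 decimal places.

p' = p + v·dt = (-2.5520, 0.7640, -2.1200)
v' = v + a·dt = (1.2304, -0.9176, 1.9736)
angular accel α = (-0.3278, 0.1960, -0.5990)
ω + α·dt = (0.8869, 0.6078, 1.0760)
Hamilton product q⊗(0,ω) = (-0.0193962, -1.1322600, 0.1762540, -1.0327366)
updated quaternion q' = (-0.8610, -0.3570, -0.1243, 0.3402)

p' = (-2.5520, 0.7640, -2.1200)
q' = (-0.8610, -0.3570, -0.1243, 0.3402)
v' = (1.2304, -0.9176, 1.9736)
ω' = (0.8869, 0.6078, 1.0760)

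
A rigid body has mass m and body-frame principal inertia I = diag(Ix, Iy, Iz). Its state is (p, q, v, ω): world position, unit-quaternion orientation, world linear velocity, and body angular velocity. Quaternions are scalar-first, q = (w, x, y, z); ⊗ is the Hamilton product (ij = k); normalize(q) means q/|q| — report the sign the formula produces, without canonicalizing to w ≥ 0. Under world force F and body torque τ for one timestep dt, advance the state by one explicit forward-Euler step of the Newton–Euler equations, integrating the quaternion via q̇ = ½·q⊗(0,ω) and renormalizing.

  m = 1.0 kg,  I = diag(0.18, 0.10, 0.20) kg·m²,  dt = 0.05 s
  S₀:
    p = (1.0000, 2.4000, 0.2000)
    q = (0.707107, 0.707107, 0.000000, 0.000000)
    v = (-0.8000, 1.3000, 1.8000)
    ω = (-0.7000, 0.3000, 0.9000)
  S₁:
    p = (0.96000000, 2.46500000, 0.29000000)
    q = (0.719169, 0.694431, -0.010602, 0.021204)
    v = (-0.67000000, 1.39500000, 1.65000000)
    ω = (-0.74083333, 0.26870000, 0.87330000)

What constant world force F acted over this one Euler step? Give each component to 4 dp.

F = (2.6000, 1.9000, -3.0000)

Δv = v₁−v₀ = (0.13000000, 0.09500000, -0.15000000)
applied force F = (2.6000, 1.9000, -3.0000)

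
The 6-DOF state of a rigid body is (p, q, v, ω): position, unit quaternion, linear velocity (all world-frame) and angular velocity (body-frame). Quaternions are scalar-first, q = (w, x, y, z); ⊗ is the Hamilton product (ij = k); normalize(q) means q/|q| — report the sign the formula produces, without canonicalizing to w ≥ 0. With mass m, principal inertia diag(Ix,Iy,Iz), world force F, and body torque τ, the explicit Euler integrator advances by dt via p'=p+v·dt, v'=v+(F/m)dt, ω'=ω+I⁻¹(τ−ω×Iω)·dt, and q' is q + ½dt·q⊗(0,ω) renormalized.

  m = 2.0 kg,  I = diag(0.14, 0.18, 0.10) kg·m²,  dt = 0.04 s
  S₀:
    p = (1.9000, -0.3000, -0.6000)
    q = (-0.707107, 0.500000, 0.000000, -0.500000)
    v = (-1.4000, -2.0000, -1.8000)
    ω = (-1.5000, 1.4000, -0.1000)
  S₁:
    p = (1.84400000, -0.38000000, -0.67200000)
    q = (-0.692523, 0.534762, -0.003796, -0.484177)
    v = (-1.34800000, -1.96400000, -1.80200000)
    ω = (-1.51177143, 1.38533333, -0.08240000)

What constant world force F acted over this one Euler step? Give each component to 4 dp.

Δv = v₁−v₀ = (0.05200000, 0.03600000, -0.00200000)
F = m·Δv/dt = (2.6000, 1.8000, -0.1000)

F = (2.6000, 1.8000, -0.1000)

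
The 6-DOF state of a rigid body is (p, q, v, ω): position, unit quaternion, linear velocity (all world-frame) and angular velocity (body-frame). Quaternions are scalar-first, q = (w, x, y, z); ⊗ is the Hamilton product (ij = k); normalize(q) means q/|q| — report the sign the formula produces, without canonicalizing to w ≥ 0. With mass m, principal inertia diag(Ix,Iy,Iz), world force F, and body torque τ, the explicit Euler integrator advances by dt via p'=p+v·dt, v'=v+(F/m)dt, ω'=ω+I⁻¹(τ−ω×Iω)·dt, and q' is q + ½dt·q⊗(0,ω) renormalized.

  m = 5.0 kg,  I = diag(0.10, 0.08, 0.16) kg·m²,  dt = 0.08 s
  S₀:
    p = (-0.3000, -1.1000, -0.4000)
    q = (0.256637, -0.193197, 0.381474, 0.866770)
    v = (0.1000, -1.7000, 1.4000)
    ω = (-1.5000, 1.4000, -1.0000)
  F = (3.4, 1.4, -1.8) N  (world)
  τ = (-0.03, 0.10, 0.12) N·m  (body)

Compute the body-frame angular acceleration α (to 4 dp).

precession coupling ω×(Iω) = (-0.1120, -0.0900, 0.0420)
(τ − ω×Iω)/I = (0.8200, 2.3750, 0.4875)

α = (0.8200, 2.3750, 0.4875)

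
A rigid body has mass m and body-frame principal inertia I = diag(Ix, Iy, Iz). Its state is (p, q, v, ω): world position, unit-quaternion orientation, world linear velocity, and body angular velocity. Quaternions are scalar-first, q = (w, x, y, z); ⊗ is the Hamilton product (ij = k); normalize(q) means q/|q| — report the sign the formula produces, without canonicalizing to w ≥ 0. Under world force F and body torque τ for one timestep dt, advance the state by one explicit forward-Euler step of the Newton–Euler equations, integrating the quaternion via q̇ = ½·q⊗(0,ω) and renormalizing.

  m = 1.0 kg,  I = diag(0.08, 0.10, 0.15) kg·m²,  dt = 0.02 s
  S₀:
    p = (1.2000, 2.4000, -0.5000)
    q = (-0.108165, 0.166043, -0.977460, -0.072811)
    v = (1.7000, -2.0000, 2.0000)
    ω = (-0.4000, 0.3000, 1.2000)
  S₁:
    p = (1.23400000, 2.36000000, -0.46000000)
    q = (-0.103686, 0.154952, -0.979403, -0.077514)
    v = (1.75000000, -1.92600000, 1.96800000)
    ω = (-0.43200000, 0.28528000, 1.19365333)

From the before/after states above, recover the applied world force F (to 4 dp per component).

F = (2.5000, 3.7000, -1.6000)

v₁ − v₀ = (0.05000000, 0.07400000, -0.03200000)
m·(v₁−v₀)/dt = (2.5000, 3.7000, -1.6000)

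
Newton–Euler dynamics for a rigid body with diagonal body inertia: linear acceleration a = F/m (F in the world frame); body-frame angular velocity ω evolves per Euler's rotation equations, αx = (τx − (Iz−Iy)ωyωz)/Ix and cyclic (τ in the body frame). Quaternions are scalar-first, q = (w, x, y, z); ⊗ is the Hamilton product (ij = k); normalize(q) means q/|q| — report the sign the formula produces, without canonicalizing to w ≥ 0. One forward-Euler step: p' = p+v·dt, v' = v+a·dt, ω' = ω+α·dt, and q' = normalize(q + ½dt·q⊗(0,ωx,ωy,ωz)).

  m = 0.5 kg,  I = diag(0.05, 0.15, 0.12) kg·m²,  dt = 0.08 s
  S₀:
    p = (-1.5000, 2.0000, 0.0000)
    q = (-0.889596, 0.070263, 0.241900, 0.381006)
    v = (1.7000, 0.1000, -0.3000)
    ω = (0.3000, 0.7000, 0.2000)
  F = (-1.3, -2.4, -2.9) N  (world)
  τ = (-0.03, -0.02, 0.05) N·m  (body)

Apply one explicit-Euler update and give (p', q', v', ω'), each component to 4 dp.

p' = (-1.3640, 2.0080, -0.0240)
q' = (-0.8998, 0.0508, 0.2209, 0.3728)
v' = (1.4920, -0.2840, -0.7640)
ω' = (0.2587, 0.6916, 0.2193)

(τ − ω×Iω)/I = (-0.5160, -0.1053, 0.2417)
ω' = ω + α·dt = (0.2587, 0.6916, 0.2193)
Hamilton product q⊗(0,ω) = (-0.2666101, -0.4852030, -0.5224680, -0.2013051)
q + ½dt·q⊗(0,ω), renormalized = (-0.8998, 0.0508, 0.2209, 0.3728)
new position p' = (-1.3640, 2.0080, -0.0240)
new velocity v' = (1.4920, -0.2840, -0.7640)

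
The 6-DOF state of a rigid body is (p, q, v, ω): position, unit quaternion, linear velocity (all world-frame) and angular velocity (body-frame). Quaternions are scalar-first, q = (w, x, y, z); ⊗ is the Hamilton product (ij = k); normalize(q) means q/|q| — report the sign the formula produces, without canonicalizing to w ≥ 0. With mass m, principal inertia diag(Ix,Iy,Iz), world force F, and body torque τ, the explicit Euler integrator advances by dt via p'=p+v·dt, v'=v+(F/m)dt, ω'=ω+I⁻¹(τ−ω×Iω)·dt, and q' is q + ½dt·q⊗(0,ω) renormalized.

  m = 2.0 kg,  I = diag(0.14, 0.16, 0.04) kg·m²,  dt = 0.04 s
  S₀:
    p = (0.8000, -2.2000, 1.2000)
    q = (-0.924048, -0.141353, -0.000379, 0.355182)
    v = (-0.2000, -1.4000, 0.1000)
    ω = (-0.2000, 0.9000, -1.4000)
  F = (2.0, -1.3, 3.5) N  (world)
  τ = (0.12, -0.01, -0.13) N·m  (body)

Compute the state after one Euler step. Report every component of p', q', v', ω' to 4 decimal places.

a = (1.0000, -0.6500, 1.7500)
new position p' = (0.7920, -2.2560, 1.2040)
v + (F/m)dt = (-0.1600, -1.4260, 0.1700)
precession coupling ω×(Iω) = (0.1512, 0.0280, -0.0036)
α = I⁻¹(τ − ω×Iω) = (-0.2229, -0.2375, -3.1600)
new body rate ω' = (-0.2089, 0.8905, -1.5264)
q⊗(0,ω) = (0.4693253, -0.1343236, -1.1005738, 1.1663737)
q' = normalize(q + ½dt·q⊗(0,ω)) = (-0.9141, -0.1440, -0.0224, 0.3783)

p' = (0.7920, -2.2560, 1.2040)
q' = (-0.9141, -0.1440, -0.0224, 0.3783)
v' = (-0.1600, -1.4260, 0.1700)
ω' = (-0.2089, 0.8905, -1.5264)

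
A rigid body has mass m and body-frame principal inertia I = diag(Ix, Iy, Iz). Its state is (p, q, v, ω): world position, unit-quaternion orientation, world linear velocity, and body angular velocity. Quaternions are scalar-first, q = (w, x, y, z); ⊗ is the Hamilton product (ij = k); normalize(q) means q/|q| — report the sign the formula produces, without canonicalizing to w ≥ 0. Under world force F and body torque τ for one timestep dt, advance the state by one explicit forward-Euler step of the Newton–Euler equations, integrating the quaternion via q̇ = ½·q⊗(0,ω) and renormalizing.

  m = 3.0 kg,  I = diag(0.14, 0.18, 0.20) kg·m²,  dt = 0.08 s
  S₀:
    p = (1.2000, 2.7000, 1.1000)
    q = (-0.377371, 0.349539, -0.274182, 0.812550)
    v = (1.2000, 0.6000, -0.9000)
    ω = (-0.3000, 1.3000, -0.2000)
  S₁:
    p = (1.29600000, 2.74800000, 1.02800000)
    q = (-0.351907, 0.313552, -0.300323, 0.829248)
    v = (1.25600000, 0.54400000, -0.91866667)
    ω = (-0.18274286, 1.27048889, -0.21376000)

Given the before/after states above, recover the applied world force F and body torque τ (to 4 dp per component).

F = (2.1000, -2.1000, -0.7000)
τ = (0.2000, -0.0700, -0.0500)

Δω = ω₁−ω₀ = (0.11725714, -0.02951111, -0.01376000)
gyro term ω₀×Iω₀ = (-0.0052, -0.0036, -0.0156)
applied torque τ = (0.2000, -0.0700, -0.0500)
v₁ − v₀ = (0.05600000, -0.05600000, -0.01866667)
F = m·Δv/dt = (2.1000, -2.1000, -0.7000)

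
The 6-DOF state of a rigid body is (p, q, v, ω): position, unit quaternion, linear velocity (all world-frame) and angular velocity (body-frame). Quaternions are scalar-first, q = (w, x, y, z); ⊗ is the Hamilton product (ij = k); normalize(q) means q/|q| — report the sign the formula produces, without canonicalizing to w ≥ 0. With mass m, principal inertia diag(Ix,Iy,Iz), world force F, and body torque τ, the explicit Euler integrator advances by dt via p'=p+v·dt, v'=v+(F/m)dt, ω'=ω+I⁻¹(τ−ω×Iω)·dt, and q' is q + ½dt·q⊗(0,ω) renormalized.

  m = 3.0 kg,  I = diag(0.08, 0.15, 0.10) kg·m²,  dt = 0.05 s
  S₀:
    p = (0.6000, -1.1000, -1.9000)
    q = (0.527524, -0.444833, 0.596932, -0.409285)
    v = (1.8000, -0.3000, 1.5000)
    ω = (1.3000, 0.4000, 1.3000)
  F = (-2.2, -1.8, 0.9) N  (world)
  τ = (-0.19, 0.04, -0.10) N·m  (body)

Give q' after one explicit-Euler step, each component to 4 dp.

q' = (0.5487, -0.4037, 0.6027, -0.4155)

q⊗(0,ω) = (0.8715806, 1.6255068, 0.2572220, -0.2681636)
q + ½dt·q⊗(0,ω), renormalized = (0.5487, -0.4037, 0.6027, -0.4155)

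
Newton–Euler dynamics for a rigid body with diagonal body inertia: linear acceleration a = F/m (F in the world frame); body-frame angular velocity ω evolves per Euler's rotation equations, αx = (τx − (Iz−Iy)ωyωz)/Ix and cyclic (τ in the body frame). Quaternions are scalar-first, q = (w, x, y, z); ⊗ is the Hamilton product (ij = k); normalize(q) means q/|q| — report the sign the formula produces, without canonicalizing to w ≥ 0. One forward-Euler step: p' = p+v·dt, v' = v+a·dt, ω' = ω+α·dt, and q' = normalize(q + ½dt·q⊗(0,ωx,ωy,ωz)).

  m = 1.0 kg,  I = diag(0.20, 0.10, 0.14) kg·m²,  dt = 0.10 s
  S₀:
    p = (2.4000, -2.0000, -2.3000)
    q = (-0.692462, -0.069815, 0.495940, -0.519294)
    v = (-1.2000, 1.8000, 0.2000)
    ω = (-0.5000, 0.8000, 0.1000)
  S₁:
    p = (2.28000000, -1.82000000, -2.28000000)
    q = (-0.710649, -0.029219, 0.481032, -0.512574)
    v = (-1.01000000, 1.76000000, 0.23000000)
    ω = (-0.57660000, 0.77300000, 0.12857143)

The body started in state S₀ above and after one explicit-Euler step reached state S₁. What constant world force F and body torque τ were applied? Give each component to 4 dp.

F = (1.9000, -0.4000, 0.3000)
τ = (-0.1500, -0.0300, 0.0800)

velocity change Δv = (0.19000000, -0.04000000, 0.03000000)
m·(v₁−v₀)/dt = (1.9000, -0.4000, 0.3000)
Δω = ω₁−ω₀ = (-0.07660000, -0.02700000, 0.02857143)
gyro term ω₀×Iω₀ = (0.0032, -0.0030, 0.0400)
I·α + gyro = (-0.1500, -0.0300, 0.0800)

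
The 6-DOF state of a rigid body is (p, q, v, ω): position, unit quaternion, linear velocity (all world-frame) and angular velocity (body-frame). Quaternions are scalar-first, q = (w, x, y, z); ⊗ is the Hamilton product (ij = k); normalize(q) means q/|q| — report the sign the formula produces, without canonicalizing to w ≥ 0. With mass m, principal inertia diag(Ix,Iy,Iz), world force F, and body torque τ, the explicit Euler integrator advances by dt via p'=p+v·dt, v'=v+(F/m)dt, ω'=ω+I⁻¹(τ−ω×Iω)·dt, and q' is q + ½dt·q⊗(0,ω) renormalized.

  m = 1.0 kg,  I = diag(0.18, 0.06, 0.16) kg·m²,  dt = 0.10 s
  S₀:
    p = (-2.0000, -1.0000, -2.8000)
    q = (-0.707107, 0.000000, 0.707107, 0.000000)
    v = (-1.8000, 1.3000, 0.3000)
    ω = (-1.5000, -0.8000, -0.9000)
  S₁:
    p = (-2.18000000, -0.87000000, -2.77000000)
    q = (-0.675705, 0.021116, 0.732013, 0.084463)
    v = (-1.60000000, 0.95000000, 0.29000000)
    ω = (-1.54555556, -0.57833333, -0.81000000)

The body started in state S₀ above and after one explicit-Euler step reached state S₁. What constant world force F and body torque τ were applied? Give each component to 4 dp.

Δv = v₁−v₀ = (0.20000000, -0.35000000, -0.01000000)
applied force F = (2.0000, -3.5000, -0.1000)
rate change Δω = (-0.04555556, 0.22166667, 0.09000000)
applied torque τ = (-0.0100, 0.1600, 0.0000)

F = (2.0000, -3.5000, -0.1000)
τ = (-0.0100, 0.1600, 0.0000)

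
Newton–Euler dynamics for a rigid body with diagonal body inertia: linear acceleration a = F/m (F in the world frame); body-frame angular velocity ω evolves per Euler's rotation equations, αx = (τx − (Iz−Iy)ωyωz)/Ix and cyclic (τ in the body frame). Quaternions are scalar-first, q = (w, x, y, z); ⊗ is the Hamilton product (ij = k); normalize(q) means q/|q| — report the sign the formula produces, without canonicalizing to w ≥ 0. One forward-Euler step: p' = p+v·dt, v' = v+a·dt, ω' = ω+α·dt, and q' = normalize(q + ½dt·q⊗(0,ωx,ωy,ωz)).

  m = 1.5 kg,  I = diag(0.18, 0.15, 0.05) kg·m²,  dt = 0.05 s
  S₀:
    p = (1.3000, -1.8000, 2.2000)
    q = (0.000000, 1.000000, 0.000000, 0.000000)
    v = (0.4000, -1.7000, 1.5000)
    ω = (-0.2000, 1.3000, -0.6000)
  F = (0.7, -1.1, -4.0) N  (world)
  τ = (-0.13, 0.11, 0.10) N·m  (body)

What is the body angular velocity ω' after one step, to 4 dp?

ω' = (-0.2578, 1.3315, -0.5078)

angular accel α = (-1.1556, 0.6293, 1.8440)
ω' = ω + α·dt = (-0.2578, 1.3315, -0.5078)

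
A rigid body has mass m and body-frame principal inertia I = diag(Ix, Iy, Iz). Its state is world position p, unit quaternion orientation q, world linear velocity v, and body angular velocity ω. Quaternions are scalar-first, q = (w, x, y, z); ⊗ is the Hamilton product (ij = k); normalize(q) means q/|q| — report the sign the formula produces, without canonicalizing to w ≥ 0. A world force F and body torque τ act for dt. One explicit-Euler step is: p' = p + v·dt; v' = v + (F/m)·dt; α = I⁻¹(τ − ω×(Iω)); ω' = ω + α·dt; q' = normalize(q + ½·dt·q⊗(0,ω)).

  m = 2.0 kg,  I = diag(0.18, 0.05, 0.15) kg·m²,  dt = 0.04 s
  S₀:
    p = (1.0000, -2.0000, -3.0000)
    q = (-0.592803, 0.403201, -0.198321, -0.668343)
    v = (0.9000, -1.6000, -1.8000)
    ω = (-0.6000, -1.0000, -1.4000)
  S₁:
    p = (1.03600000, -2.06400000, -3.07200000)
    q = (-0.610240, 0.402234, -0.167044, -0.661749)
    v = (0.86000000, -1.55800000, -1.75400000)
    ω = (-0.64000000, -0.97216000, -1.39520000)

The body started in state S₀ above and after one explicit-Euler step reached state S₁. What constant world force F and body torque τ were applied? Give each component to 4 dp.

velocity change Δv = (-0.04000000, 0.04200000, 0.04600000)
m·(v₁−v₀)/dt = (-2.0000, 2.1000, 2.3000)
Δω = ω₁−ω₀ = (-0.04000000, 0.02784000, 0.00480000)
applied torque τ = (-0.0400, 0.0600, -0.0600)

F = (-2.0000, 2.1000, 2.3000)
τ = (-0.0400, 0.0600, -0.0600)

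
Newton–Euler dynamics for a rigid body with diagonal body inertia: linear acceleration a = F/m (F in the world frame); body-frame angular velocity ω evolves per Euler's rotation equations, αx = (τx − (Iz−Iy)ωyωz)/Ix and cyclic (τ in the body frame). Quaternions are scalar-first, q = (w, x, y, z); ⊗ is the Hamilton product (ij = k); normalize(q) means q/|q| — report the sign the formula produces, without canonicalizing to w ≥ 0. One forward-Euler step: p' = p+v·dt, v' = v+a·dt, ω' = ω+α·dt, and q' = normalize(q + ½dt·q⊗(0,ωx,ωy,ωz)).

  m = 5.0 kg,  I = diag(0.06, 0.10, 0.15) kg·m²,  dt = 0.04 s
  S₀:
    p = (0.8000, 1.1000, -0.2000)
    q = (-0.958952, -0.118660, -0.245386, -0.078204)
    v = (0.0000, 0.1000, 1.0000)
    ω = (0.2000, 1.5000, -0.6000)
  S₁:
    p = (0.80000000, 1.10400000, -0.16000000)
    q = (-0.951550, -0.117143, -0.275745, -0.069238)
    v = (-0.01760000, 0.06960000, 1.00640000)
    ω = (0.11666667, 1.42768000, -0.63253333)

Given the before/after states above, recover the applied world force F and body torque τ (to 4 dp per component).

Δv = v₁−v₀ = (-0.01760000, -0.03040000, 0.00640000)
m·(v₁−v₀)/dt = (-2.2000, -3.8000, 0.8000)
ω₁ − ω₀ = (-0.08333333, -0.07232000, -0.03253333)
precession coupling = (-0.0450, 0.0108, 0.0120)
I·α + gyro = (-0.1700, -0.1700, -0.1100)

F = (-2.2000, -3.8000, 0.8000)
τ = (-0.1700, -0.1700, -0.1100)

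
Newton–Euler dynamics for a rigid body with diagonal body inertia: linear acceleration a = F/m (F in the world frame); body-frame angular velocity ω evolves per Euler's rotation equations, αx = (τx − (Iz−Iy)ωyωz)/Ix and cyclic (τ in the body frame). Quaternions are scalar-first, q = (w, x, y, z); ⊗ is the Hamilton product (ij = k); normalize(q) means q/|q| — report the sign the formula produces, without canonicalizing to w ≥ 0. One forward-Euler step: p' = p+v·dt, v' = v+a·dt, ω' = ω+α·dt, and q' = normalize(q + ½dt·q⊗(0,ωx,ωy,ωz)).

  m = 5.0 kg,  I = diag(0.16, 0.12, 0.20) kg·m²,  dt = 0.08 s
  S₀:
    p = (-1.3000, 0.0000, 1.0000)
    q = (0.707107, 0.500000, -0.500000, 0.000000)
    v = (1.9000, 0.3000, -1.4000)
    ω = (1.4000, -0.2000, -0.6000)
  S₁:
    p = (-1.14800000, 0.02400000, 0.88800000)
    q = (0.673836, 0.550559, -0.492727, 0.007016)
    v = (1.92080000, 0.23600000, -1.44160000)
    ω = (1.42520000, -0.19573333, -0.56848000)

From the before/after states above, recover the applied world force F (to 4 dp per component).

F = (1.3000, -4.0000, -2.6000)

velocity change Δv = (0.02080000, -0.06400000, -0.04160000)
applied force F = (1.3000, -4.0000, -2.6000)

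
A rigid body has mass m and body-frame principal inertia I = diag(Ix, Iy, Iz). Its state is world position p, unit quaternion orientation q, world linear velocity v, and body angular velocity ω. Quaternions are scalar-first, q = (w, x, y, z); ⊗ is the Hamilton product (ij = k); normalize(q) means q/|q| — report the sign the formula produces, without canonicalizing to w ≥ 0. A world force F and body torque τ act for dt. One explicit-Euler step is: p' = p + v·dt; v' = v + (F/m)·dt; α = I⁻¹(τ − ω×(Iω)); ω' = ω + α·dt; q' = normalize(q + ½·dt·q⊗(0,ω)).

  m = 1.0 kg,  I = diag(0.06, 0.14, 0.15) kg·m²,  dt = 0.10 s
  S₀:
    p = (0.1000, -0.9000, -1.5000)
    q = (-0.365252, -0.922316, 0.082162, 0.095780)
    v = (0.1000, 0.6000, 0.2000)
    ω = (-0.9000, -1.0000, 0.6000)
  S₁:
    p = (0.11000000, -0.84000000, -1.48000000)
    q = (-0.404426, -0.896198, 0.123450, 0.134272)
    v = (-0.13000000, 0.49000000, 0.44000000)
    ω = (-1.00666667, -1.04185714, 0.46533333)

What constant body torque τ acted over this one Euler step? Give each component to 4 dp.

ω₁ − ω₀ = (-0.10666667, -0.04185714, -0.13466667)
I·α + gyro = (-0.0700, -0.0100, -0.1300)

τ = (-0.0700, -0.0100, -0.1300)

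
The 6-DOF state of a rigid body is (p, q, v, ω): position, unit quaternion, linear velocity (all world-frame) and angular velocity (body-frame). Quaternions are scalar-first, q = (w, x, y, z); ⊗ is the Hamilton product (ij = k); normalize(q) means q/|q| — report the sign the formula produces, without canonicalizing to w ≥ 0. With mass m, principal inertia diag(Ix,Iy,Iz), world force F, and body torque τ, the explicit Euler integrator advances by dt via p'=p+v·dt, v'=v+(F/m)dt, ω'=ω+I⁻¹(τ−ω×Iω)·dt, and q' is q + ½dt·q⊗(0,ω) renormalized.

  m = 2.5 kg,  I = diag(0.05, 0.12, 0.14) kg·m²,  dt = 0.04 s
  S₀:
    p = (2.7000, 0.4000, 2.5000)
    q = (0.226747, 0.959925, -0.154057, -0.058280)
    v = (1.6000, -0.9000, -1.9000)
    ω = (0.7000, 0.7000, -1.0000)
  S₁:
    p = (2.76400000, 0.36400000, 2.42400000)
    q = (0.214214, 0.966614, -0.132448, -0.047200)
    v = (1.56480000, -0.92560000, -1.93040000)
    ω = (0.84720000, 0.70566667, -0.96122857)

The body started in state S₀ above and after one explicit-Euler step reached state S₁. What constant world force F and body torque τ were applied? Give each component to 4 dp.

F = (-2.2000, -1.6000, -1.9000)
τ = (0.1700, 0.0800, 0.1700)

ω₁ − ω₀ = (0.14720000, 0.00566667, 0.03877143)
gyro term ω₀×Iω₀ = (-0.0140, 0.0630, 0.0343)
τ = I·(Δω/dt) + ω₀×(Iω₀) = (0.1700, 0.0800, 0.1700)
Δv = v₁−v₀ = (-0.03520000, -0.02560000, -0.03040000)
F = m·Δv/dt = (-2.2000, -1.6000, -1.9000)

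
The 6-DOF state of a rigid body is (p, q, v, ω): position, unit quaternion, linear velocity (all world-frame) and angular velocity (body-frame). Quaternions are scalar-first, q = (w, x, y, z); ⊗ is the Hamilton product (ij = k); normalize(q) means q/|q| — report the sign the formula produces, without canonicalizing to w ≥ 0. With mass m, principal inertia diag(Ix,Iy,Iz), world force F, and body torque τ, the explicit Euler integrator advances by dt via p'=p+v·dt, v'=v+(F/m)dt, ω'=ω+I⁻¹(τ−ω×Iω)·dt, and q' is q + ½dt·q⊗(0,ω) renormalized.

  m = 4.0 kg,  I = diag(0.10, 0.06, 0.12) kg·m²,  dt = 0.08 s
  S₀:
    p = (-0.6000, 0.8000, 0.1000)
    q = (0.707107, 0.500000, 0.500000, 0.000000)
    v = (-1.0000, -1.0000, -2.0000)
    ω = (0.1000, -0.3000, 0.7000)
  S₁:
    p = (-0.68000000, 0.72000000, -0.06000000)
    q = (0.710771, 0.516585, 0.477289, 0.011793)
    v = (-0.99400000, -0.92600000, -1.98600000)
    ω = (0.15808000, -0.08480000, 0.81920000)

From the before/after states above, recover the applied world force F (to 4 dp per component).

Δv = v₁−v₀ = (0.00600000, 0.07400000, 0.01400000)
F = m·Δv/dt = (0.3000, 3.7000, 0.7000)

F = (0.3000, 3.7000, 0.7000)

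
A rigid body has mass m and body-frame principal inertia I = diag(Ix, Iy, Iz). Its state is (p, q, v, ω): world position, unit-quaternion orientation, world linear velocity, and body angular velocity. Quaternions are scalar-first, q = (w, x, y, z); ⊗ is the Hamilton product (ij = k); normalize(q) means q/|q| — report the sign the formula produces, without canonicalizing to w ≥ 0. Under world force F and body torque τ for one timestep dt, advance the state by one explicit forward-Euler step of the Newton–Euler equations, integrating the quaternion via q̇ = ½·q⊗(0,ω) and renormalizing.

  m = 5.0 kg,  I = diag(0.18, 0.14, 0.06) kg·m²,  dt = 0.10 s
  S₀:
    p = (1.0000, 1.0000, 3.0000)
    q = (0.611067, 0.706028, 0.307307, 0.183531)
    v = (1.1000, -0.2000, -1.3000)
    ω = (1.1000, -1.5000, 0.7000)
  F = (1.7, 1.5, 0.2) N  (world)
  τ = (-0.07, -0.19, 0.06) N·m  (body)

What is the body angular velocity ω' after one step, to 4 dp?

ω' = (1.0144, -1.7017, 0.6900)

ω×(Iω) gyroscopic = (0.0840, 0.0924, 0.0660)
α = I⁻¹(τ − ω×Iω) = (-0.8556, -2.0171, -0.1000)
new body rate ω' = (1.0144, -1.7017, 0.6900)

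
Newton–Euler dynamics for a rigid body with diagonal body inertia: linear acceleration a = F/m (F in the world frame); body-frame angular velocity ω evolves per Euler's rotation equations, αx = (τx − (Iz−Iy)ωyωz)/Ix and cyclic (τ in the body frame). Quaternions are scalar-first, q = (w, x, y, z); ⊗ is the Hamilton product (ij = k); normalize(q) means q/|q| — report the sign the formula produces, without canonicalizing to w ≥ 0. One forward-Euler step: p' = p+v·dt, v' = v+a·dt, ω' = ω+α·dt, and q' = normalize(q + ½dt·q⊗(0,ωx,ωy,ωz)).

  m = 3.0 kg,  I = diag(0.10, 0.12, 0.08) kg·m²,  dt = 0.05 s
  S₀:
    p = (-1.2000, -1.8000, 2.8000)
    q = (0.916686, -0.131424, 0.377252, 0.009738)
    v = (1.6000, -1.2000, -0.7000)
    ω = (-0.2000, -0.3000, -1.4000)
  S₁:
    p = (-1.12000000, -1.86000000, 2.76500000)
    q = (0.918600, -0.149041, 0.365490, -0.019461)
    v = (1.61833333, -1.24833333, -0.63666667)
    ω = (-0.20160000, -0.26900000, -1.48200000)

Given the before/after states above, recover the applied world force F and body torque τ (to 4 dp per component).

Δω = ω₁−ω₀ = (-0.00160000, 0.03100000, -0.08200000)
τ = I·(Δω/dt) + ω₀×(Iω₀) = (-0.0200, 0.0800, -0.1300)
v₁ − v₀ = (0.01833333, -0.04833333, 0.06333333)
F = m·Δv/dt = (1.1000, -2.9000, 3.8000)

F = (1.1000, -2.9000, 3.8000)
τ = (-0.0200, 0.0800, -0.1300)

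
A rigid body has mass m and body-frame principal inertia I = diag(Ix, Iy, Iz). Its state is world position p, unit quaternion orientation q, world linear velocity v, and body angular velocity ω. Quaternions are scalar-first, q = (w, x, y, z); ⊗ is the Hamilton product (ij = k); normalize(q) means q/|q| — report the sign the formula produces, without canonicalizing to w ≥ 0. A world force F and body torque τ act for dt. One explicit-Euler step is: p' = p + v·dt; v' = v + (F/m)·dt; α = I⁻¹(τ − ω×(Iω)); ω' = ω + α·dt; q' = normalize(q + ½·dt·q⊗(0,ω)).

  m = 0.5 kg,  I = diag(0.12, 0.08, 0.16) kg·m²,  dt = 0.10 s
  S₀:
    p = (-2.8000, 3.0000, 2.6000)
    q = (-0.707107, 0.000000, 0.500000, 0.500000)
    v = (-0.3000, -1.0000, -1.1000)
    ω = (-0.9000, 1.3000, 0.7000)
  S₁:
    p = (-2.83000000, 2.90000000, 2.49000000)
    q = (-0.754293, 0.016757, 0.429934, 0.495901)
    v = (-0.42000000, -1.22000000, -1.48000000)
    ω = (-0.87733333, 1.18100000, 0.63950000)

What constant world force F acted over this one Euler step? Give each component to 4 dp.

F = (-0.6000, -1.1000, -1.9000)

v₁ − v₀ = (-0.12000000, -0.22000000, -0.38000000)
F = m·Δv/dt = (-0.6000, -1.1000, -1.9000)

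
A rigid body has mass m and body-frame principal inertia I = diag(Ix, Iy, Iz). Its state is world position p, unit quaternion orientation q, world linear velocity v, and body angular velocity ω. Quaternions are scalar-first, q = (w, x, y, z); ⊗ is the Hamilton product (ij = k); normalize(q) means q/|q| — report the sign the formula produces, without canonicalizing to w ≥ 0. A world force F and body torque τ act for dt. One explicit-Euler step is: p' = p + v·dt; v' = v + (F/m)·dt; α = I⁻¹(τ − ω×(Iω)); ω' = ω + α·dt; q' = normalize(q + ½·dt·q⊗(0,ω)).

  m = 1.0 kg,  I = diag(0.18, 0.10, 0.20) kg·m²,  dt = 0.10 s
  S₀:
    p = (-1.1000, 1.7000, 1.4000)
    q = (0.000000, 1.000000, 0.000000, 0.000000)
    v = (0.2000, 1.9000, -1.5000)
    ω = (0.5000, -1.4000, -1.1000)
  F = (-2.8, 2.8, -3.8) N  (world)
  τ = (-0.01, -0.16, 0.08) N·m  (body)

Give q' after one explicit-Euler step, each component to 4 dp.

Hamilton product q⊗(0,ω) = (-0.5000000, 0.0000000, 1.1000000, -1.4000000)
updated quaternion q' = (-0.0249, 0.9958, 0.0548, -0.0697)

q' = (-0.0249, 0.9958, 0.0548, -0.0697)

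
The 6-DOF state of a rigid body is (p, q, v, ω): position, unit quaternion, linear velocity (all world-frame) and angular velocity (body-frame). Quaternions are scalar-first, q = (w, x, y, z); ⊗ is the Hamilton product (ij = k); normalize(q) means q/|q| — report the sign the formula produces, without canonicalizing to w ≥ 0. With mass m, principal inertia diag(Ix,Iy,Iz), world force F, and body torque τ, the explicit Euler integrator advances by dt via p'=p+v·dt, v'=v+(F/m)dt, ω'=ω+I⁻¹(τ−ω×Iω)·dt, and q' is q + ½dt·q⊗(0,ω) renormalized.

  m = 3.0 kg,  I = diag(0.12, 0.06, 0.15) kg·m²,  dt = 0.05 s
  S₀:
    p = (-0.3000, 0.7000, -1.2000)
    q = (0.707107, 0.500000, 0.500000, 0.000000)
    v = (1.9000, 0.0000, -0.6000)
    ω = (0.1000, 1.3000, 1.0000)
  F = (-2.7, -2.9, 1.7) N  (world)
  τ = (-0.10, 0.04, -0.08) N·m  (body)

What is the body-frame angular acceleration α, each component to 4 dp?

α = (-1.8083, 0.7167, -0.4813)

gyro term ω×Iω = (0.1170, -0.0030, -0.0078)
angular accel α = (-1.8083, 0.7167, -0.4813)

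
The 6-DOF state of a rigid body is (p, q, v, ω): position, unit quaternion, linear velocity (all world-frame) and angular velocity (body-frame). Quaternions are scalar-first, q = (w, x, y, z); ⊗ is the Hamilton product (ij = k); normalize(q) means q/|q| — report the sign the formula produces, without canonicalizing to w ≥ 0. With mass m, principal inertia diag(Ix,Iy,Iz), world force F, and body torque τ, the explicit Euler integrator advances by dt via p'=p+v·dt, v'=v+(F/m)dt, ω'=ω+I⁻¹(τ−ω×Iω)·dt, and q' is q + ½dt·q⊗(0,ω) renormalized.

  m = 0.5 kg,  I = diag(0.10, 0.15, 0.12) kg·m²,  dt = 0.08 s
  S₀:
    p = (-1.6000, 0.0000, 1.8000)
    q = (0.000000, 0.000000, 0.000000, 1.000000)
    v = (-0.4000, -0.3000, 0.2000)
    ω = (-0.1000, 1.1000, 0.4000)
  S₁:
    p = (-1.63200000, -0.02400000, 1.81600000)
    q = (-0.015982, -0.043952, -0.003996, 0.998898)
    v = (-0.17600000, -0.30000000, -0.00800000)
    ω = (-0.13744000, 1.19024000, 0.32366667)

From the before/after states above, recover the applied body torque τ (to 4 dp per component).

ω₁ − ω₀ = (-0.03744000, 0.09024000, -0.07633333)
I·α + gyro = (-0.0600, 0.1700, -0.1200)

τ = (-0.0600, 0.1700, -0.1200)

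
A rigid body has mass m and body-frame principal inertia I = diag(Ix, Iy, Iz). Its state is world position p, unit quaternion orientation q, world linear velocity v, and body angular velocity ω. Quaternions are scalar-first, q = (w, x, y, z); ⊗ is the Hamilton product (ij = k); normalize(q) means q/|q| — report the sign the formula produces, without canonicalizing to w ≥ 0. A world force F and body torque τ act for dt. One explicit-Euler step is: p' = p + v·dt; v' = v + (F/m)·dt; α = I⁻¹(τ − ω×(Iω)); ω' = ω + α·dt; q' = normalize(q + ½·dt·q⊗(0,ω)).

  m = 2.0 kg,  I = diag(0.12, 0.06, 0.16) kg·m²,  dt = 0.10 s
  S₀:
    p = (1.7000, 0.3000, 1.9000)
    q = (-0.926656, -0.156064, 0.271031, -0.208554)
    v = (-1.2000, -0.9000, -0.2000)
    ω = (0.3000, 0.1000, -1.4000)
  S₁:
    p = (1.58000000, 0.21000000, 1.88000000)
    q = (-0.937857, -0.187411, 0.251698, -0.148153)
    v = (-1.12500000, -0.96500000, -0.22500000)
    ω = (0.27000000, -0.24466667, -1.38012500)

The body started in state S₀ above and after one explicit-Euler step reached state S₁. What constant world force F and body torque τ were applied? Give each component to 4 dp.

velocity change Δv = (0.07500000, -0.06500000, -0.02500000)
applied force F = (1.5000, -1.3000, -0.5000)
Δω = ω₁−ω₀ = (-0.03000000, -0.34466667, 0.01987500)
τ = I·(Δω/dt) + ω₀×(Iω₀) = (-0.0500, -0.1900, 0.0300)

F = (1.5000, -1.3000, -0.5000)
τ = (-0.0500, -0.1900, 0.0300)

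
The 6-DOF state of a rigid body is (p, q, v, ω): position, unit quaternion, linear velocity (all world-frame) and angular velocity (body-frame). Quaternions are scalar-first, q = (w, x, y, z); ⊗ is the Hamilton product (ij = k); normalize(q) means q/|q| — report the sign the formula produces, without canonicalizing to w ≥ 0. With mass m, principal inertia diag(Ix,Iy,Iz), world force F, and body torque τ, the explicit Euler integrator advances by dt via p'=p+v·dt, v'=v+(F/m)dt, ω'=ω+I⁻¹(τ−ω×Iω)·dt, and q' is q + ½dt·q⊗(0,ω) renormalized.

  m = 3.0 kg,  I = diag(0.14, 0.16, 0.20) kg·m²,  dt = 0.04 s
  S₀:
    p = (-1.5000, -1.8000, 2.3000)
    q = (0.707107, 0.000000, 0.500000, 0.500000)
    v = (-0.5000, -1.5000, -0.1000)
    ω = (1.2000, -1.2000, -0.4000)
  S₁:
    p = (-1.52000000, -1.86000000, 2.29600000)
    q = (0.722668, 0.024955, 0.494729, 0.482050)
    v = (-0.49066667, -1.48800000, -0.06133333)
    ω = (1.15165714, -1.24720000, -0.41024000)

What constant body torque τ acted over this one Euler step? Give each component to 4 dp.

rate change Δω = (-0.04834286, -0.04720000, -0.01024000)
precession coupling = (0.0192, 0.0288, -0.0288)
τ = I·(Δω/dt) + ω₀×(Iω₀) = (-0.1500, -0.1600, -0.0800)

τ = (-0.1500, -0.1600, -0.0800)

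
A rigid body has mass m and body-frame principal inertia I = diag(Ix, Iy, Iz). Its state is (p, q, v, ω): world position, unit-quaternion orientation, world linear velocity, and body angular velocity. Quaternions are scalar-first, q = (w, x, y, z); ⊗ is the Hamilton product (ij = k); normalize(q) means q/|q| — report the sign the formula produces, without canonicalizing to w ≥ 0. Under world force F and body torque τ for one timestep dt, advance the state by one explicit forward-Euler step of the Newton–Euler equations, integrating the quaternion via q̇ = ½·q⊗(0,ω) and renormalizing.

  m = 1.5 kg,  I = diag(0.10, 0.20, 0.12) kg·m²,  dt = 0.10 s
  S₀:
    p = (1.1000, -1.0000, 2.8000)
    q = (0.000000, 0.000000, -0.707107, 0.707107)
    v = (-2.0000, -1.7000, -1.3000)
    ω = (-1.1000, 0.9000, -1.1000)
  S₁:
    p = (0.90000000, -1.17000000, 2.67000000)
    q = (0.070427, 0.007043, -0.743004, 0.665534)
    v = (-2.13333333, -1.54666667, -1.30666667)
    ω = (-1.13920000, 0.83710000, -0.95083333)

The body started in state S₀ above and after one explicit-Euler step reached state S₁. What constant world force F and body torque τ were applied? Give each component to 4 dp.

velocity change Δv = (-0.13333333, 0.15333333, -0.00666667)
m·(v₁−v₀)/dt = (-2.0000, 2.3000, -0.1000)
Δω = ω₁−ω₀ = (-0.03920000, -0.06290000, 0.14916667)
τ = I·(Δω/dt) + ω₀×(Iω₀) = (0.0400, -0.1500, 0.0800)

F = (-2.0000, 2.3000, -0.1000)
τ = (0.0400, -0.1500, 0.0800)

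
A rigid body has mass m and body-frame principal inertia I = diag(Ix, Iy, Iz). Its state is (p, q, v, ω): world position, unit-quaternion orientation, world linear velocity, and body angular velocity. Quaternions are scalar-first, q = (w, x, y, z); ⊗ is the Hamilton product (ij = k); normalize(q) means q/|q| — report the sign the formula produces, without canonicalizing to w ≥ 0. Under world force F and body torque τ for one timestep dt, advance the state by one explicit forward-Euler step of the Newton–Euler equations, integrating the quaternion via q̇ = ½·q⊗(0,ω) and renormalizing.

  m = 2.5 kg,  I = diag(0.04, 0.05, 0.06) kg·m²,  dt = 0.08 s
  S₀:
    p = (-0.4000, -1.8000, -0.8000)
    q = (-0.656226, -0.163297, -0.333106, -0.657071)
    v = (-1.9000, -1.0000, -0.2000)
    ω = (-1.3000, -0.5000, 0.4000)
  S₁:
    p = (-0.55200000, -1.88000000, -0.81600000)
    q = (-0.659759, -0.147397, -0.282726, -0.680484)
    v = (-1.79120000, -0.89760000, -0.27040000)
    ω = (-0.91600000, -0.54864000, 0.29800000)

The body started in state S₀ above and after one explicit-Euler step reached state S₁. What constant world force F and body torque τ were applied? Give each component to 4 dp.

F = (3.4000, 3.2000, -2.2000)
τ = (0.1900, -0.0200, -0.0700)

v₁ − v₀ = (0.10880000, 0.10240000, -0.07040000)
F = m·Δv/dt = (3.4000, 3.2000, -2.2000)
ω₁ − ω₀ = (0.38400000, -0.04864000, -0.10200000)
precession coupling = (-0.0020, 0.0104, 0.0065)
applied torque τ = (0.1900, -0.0200, -0.0700)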